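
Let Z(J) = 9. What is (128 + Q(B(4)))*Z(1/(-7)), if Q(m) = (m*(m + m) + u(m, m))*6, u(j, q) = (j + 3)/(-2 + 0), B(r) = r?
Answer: 2691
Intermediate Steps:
u(j, q) = -3/2 - j/2 (u(j, q) = (3 + j)/(-2) = (3 + j)*(-½) = -3/2 - j/2)
Q(m) = -9 - 3*m + 12*m² (Q(m) = (m*(m + m) + (-3/2 - m/2))*6 = (m*(2*m) + (-3/2 - m/2))*6 = (2*m² + (-3/2 - m/2))*6 = (-3/2 + 2*m² - m/2)*6 = -9 - 3*m + 12*m²)
(128 + Q(B(4)))*Z(1/(-7)) = (128 + (-9 - 3*4 + 12*4²))*9 = (128 + (-9 - 12 + 12*16))*9 = (128 + (-9 - 12 + 192))*9 = (128 + 171)*9 = 299*9 = 2691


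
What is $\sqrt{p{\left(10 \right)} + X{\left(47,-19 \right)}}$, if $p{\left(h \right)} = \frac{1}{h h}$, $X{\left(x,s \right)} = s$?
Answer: $\frac{3 i \sqrt{211}}{10} \approx 4.3577 i$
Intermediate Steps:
$p{\left(h \right)} = \frac{1}{h^{2}}$
$\sqrt{p{\left(10 \right)} + X{\left(47,-19 \right)}} = \sqrt{\frac{1}{100} - 19} = \sqrt{- \frac{1899}{100}} = \frac{3 i \sqrt{211}}{10}$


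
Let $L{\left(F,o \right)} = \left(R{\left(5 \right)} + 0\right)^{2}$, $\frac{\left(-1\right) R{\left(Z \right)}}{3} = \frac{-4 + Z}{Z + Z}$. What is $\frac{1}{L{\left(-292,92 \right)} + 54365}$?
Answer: $\frac{100}{5436509} \approx 1.8394 \cdot 10^{-5}$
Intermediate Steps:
$R{\left(Z \right)} = - \frac{3 \left(-4 + Z\right)}{2 Z}$ ($R{\left(Z \right)} = - 3 \frac{-4 + Z}{Z + Z} = - 3 \frac{-4 + Z}{2 Z} = - \frac{3 \left(-4 + Z\right)}{2 Z}$)
$L{\left(F,o \right)} = \frac{9}{100}$ ($L{\left(F,o \right)} = \left(\left(- \frac{3}{2} + \frac{6}{5}\right) + 0\right)^{2} = \left(- \frac{3}{10} + 0\right)^{2} = \left(- \frac{3}{10}\right)^{2} = \frac{9}{100}$)
$\frac{1}{L{\left(-292,92 \right)} + 54365} = \frac{1}{\frac{9}{100} + 54365} = \frac{1}{\frac{5436509}{100}} = \frac{100}{5436509}$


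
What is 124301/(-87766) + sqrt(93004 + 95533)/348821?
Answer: -124301/87766 + sqrt(188537)/348821 ≈ -1.4150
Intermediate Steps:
124301/(-87766) + sqrt(93004 + 95533)/348821 = 124301*(-1/87766) + sqrt(188537)*(1/348821) = -124301/87766 + sqrt(188537)/348821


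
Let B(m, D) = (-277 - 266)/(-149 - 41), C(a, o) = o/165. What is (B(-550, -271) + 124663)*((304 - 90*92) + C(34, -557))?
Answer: -31185591956261/31350 ≈ -9.9476e+8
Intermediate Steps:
C(a, o) = o/165 (C(a, o) = o*(1/165) = o/165)
B(m, D) = 543/190 (B(m, D) = -543/(-190) = -543*(-1/190) = 543/190)
(B(-550, -271) + 124663)*((304 - 90*92) + C(34, -557)) = (543/190 + 124663)*((304 - 90*92) + (1/165)*(-557)) = 23686513*((304 - 8280) - 557/165)/190 = 23686513*(-7976 - 557/165)/190 = (23686513/190)*(-1316597/165) = -31185591956261/31350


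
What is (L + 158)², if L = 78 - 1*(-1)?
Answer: 56169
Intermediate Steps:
L = 79 (L = 78 + 1 = 79)
(L + 158)² = (79 + 158)² = 237² = 56169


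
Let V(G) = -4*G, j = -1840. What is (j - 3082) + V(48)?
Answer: -5114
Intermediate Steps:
(j - 3082) + V(48) = (-1840 - 3082) - 4*48 = -4922 - 192 = -5114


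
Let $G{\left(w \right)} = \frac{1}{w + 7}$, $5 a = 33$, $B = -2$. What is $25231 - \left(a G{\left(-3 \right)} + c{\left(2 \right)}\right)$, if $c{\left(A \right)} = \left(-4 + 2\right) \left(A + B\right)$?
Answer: $\frac{504587}{20} \approx 25229.0$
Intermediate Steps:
$a = \frac{33}{5}$ ($a = \frac{1}{5} \cdot 33 = \frac{33}{5} \approx 6.6$)
$G{\left(w \right)} = \frac{1}{7 + w}$
$c{\left(A \right)} = 4 - 2 A$ ($c{\left(A \right)} = \left(-4 + 2\right) \left(A - 2\right) = - 2 \left(-2 + A\right) = 4 - 2 A$)
$25231 - \left(a G{\left(-3 \right)} + c{\left(2 \right)}\right) = 25231 - \left(\frac{33}{5 \left(7 - 3\right)} + \left(4 - 4\right)\right) = 25231 - \left(\frac{33}{5 \cdot 4} + \left(4 - 4\right)\right) = 25231 - \left(\frac{33}{5} \cdot \frac{1}{4} + 0\right) = 25231 - \left(\frac{33}{20} + 0\right) = 25231 - \frac{33}{20} = \frac{504587}{20}$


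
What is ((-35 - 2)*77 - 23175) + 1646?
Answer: -24378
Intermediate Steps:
((-35 - 2)*77 - 23175) + 1646 = (-37*77 - 23175) + 1646 = (-2849 - 23175) + 1646 = -26024 + 1646 = -24378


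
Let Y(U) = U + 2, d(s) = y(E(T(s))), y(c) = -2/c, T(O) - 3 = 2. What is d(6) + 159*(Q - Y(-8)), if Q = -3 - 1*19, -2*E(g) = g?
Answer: -12716/5 ≈ -2543.2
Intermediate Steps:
T(O) = 5 (T(O) = 3 + 2 = 5)
E(g) = -g/2
d(s) = ⅘ (d(s) = -2/((-½*5)) = -2/(-5/2) = -2*(-⅖) = ⅘)
Y(U) = 2 + U
Q = -22 (Q = -3 - 19 = -22)
d(6) + 159*(Q - Y(-8)) = ⅘ + 159*(-22 - (2 - 8)) = ⅘ + 159*(-22 - 1*(-6)) = ⅘ + 159*(-22 + 6) = ⅘ + 159*(-16) = ⅘ - 2544 = -12716/5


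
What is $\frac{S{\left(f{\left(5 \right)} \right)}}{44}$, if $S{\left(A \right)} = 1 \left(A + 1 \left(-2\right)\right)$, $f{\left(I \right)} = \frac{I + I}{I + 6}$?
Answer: $- \frac{3}{121} \approx -0.024793$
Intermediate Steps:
$f{\left(I \right)} = \frac{2 I}{6 + I}$
$S{\left(A \right)} = -2 + A$ ($S{\left(A \right)} = 1 \left(A - 2\right) = 1 \left(-2 + A\right) = -2 + A$)
$\frac{S{\left(f{\left(5 \right)} \right)}}{44} = \frac{-2 + 2 \cdot 5 \frac{1}{6 + 5}}{44} = \left(-2 + 2 \cdot 5 \cdot \frac{1}{11}\right) \frac{1}{44} = \left(-2 + \frac{10}{11}\right) \frac{1}{44} = \left(- \frac{12}{11}\right) \frac{1}{44} = - \frac{3}{121}$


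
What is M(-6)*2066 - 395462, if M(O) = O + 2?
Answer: -403726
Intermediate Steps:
M(O) = 2 + O
M(-6)*2066 - 395462 = (2 - 6)*2066 - 395462 = -4*2066 - 395462 = -8264 - 395462 = -403726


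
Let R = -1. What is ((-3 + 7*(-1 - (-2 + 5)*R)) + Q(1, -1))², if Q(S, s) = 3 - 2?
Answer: 144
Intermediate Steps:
Q(S, s) = 1
((-3 + 7*(-1 - (-2 + 5)*R)) + Q(1, -1))² = ((-3 + 7*(-1 - (-2 + 5)*(-1))) + 1)² = ((-3 + 7*(-1 - 3*(-1))) + 1)² = ((-3 + 7*(-1 - 1*(-3))) + 1)² = ((-3 + 7*(-1 + 3)) + 1)² = ((-3 + 7*2) + 1)² = ((-3 + 14) + 1)² = (11 + 1)² = 12² = 144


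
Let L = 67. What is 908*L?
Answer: 60836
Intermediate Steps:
908*L = 908*67 = 60836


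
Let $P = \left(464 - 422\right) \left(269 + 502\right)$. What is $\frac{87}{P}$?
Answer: $\frac{29}{10794} \approx 0.0026867$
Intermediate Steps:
$P = 32382$ ($P = 42 \cdot 771 = 32382$)
$\frac{87}{P} = \frac{87}{32382} = 87 \cdot \frac{1}{32382} = \frac{29}{10794}$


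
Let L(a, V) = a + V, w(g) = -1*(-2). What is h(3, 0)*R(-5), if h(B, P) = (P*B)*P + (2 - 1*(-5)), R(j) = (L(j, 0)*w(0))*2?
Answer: -140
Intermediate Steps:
w(g) = 2
L(a, V) = V + a
R(j) = 4*j (R(j) = ((0 + j)*2)*2 = (j*2)*2 = (2*j)*2 = 4*j)
h(B, P) = 7 + B*P² (h(B, P) = (B*P)*P + (2 + 5) = B*P² + 7 = 7 + B*P²)
h(3, 0)*R(-5) = (7 + 3*0²)*(4*(-5)) = (7 + 3*0)*(-20) = (7 + 0)*(-20) = 7*(-20) = -140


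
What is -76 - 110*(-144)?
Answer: 15764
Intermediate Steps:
-76 - 110*(-144) = -76 + 15840 = 15764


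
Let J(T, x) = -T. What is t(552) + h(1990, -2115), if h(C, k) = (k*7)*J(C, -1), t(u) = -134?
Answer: 29461816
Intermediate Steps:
h(C, k) = -7*C*k (h(C, k) = (k*7)*(-C) = (7*k)*(-C) = -7*C*k)
t(552) + h(1990, -2115) = -134 - 7*1990*(-2115) = -134 + 29461950 = 29461816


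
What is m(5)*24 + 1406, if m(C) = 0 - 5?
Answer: 1286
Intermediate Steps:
m(C) = -5
m(5)*24 + 1406 = -5*24 + 1406 = -120 + 1406 = 1286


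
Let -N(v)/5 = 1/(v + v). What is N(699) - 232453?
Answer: -324969299/1398 ≈ -2.3245e+5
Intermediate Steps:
N(v) = -5/(2*v) (N(v) = -5/(v + v) = -5*1/(2*v) = -5/(2*v))
N(699) - 232453 = -5/2/699 - 232453 = -5/2*1/699 - 232453 = -5/1398 - 232453 = -324969299/1398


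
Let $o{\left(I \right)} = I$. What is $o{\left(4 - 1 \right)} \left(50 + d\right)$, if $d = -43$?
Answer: $21$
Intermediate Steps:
$o{\left(4 - 1 \right)} \left(50 + d\right) = \left(4 - 1\right) \left(50 - 43\right) = 3 \cdot 7 = 21$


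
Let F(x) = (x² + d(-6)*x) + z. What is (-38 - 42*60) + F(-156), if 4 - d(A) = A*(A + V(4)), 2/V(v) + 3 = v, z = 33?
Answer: 24931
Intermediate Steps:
V(v) = 2/(-3 + v)
d(A) = 4 - A*(2 + A) (d(A) = 4 - A*(A + 2/(-3 + 4)) = 4 - A*(A + 2/1) = 4 - A*(A + 2*1) = 4 - A*(A + 2) = 4 - A*(2 + A))
F(x) = 33 + x² - 20*x (F(x) = (x² + (4 - 1*(-6)² - 2*(-6))*x) + 33 = (x² + (4 - 1*36 + 12)*x) + 33 = (x² + (4 - 36 + 12)*x) + 33 = (x² - 20*x) + 33 = 33 + x² - 20*x)
(-38 - 42*60) + F(-156) = (-38 - 42*60) + (33 + (-156)² - 20*(-156)) = (-38 - 2520) + (33 + 24336 + 3120) = -2558 + 27489 = 24931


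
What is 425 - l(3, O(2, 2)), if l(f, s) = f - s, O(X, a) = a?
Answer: 424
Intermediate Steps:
425 - l(3, O(2, 2)) = 425 - (3 - 1*2) = 425 - (3 - 2) = 425 - 1*1 = 425 - 1 = 424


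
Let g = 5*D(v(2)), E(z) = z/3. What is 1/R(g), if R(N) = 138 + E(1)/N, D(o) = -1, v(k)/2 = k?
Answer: 15/2069 ≈ 0.0072499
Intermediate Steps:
E(z) = z/3 (E(z) = z*(⅓) = z/3)
v(k) = 2*k
g = -5 (g = 5*(-1) = -5)
R(N) = 138 + 1/(3*N) (R(N) = 138 + ((⅓)*1)/N = 138 + 1/(3*N))
1/R(g) = 1/(138 + (⅓)/(-5)) = 1/(138 + (⅓)*(-⅕)) = 1/(138 - 1/15) = 1/(2069/15) = 15/2069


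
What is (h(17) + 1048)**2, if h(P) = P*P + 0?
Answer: 1787569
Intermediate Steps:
h(P) = P**2 (h(P) = P**2 + 0 = P**2)
(h(17) + 1048)**2 = (17**2 + 1048)**2 = (289 + 1048)**2 = 1337**2 = 1787569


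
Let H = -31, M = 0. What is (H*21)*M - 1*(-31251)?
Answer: 31251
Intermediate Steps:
(H*21)*M - 1*(-31251) = -31*21*0 - 1*(-31251) = -651*0 + 31251 = 0 + 31251 = 31251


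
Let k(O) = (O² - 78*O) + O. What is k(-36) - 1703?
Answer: 2365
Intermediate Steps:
k(O) = O² - 77*O
k(-36) - 1703 = -36*(-77 - 36) - 1703 = -36*(-113) - 1703 = 4068 - 1703 = 2365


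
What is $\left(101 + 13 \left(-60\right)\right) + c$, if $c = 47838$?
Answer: $47159$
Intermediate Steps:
$\left(101 + 13 \left(-60\right)\right) + c = \left(101 + 13 \left(-60\right)\right) + 47838 = \left(101 - 780\right) + 47838 = -679 + 47838 = 47159$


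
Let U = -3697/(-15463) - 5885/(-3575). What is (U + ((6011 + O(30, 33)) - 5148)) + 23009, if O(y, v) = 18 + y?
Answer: 24043767246/1005095 ≈ 23922.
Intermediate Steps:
U = 1894846/1005095 (U = -3697*(-1/15463) - 5885*(-1/3575) = 3697/15463 + 107/65 = 1894846/1005095 ≈ 1.8852)
(U + ((6011 + O(30, 33)) - 5148)) + 23009 = (1894846/1005095 + ((6011 + (18 + 30)) - 5148)) + 23009 = (1894846/1005095 + ((6011 + 48) - 5148)) + 23009 = (1894846/1005095 + (6059 - 5148)) + 23009 = (1894846/1005095 + 911) + 23009 = 917536391/1005095 + 23009 = 24043767246/1005095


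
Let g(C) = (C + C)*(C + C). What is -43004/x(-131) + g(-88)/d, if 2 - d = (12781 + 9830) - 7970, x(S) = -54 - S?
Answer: -631920708/1127203 ≈ -560.61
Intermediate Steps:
g(C) = 4*C² (g(C) = (2*C)*(2*C) = 4*C²)
d = -14639 (d = 2 - ((12781 + 9830) - 7970) = 2 - (22611 - 7970) = 2 - 1*14641 = 2 - 14641 = -14639)
-43004/x(-131) + g(-88)/d = -43004/(-54 - 1*(-131)) + (4*(-88)²)/(-14639) = -43004/(-54 + 131) + (4*7744)*(-1/14639) = -43004/77 + 30976*(-1/14639) = -43004*1/77 - 30976/14639 = -43004/77 - 30976/14639 = -631920708/1127203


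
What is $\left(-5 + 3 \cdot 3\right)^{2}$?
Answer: $16$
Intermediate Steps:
$\left(-5 + 3 \cdot 3\right)^{2} = \left(-5 + 9\right)^{2} = 4^{2} = 16$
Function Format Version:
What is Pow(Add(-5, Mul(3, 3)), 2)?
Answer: 16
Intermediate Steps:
Pow(Add(-5, Mul(3, 3)), 2) = Pow(Add(-5, 9), 2) = Pow(4, 2) = 16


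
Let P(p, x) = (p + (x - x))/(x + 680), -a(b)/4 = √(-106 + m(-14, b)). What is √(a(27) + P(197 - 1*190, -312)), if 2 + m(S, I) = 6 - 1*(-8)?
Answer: √(161 - 33856*I*√94)/92 ≈ 4.4046 - 4.4024*I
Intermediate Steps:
m(S, I) = 12 (m(S, I) = -2 + (6 - 1*(-8)) = -2 + (6 + 8) = -2 + 14 = 12)
a(b) = -4*I*√94 (a(b) = -4*√(-106 + 12) = -4*I*√94)
P(p, x) = p/(680 + x) (P(p, x) = (p + 0)/(680 + x) = p/(680 + x))
√(a(27) + P(197 - 1*190, -312)) = √(-4*I*√94 + (197 - 1*190)/(680 - 312)) = √(-4*I*√94 + (197 - 190)/368) = √(-4*I*√94 + 7*(1/368)) = √(-4*I*√94 + 7/368) = √(7/368 - 4*I*√94)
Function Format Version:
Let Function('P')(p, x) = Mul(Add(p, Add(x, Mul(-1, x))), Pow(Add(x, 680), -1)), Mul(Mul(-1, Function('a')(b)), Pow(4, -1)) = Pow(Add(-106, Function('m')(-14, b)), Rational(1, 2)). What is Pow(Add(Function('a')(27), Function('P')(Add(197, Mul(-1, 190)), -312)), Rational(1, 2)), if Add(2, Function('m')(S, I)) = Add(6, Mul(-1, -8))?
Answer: Mul(Rational(1, 92), Pow(Add(161, Mul(-33856, I, Pow(94, Rational(1, 2)))), Rational(1, 2))) ≈ Add(4.4046, Mul(-4.4024, I))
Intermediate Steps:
Function('m')(S, I) = 12 (Function('m')(S, I) = Add(-2, Add(6, Mul(-1, -8))) = Add(-2, Add(6, 8)) = Add(-2, 14) = 12)
Function('a')(b) = Mul(-4, I, Pow(94, Rational(1, 2))) (Function('a')(b) = Mul(-4, Pow(Add(-106, 12), Rational(1, 2))) = Mul(-4, Pow(-94, Rational(1, 2))) = Mul(-4, Mul(I, Pow(94, Rational(1, 2)))) = Mul(-4, I, Pow(94, Rational(1, 2))))
Function('P')(p, x) = Mul(p, Pow(Add(680, x), -1)) (Function('P')(p, x) = Mul(Add(p, 0), Pow(Add(680, x), -1)) = Mul(p, Pow(Add(680, x), -1)))
Pow(Add(Function('a')(27), Function('P')(Add(197, Mul(-1, 190)), -312)), Rational(1, 2)) = Pow(Add(Mul(-4, I, Pow(94, Rational(1, 2))), Mul(Add(197, Mul(-1, 190)), Pow(Add(680, -312), -1))), Rational(1, 2)) = Pow(Add(Mul(-4, I, Pow(94, Rational(1, 2))), Mul(Add(197, -190), Pow(368, -1))), Rational(1, 2)) = Pow(Add(Mul(-4, I, Pow(94, Rational(1, 2))), Mul(7, Rational(1, 368))), Rational(1, 2)) = Pow(Add(Mul(-4, I, Pow(94, Rational(1, 2))), Rational(7, 368)), Rational(1, 2)) = Pow(Add(Rational(7, 368), Mul(-4, I, Pow(94, Rational(1, 2)))), Rational(1, 2))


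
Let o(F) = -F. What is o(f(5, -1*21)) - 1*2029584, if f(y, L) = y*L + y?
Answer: -2029484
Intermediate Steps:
f(y, L) = y + L*y (f(y, L) = L*y + y = y + L*y)
o(f(5, -1*21)) - 1*2029584 = -5*(1 - 1*21) - 1*2029584 = -5*(1 - 21) - 2029584 = -5*(-20) - 2029584 = -1*(-100) - 2029584 = 100 - 2029584 = -2029484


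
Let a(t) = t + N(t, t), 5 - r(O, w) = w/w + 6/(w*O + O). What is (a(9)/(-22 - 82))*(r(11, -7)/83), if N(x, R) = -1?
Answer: -45/11869 ≈ -0.0037914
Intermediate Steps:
r(O, w) = 4 - 6/(O + O*w) (r(O, w) = 5 - (w/w + 6/(w*O + O)) = 5 - (1 + 6/(O*w + O)) = 5 - (1 + 6/(O + O*w)) = 5 + (-1 - 6/(O + O*w)) = 4 - 6/(O + O*w))
a(t) = -1 + t (a(t) = t - 1 = -1 + t)
(a(9)/(-22 - 82))*(r(11, -7)/83) = ((-1 + 9)/(-22 - 82))*((2*(-3 + 2*11 + 2*11*(-7))/(11*(1 - 7)))/83) = (8/(-104))*((2*(1/11)*(-3 + 22 - 154)/(-6))*(1/83)) = (-1/104*8)*((2*(1/11)*(-⅙)*(-135))*(1/83)) = -45/(143*83) = -1/13*45/913 = -45/11869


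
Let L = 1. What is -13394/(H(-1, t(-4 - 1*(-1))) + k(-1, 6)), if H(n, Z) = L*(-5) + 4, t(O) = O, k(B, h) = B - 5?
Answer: 13394/7 ≈ 1913.4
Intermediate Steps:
k(B, h) = -5 + B
H(n, Z) = -1 (H(n, Z) = 1*(-5) + 4 = -5 + 4 = -1)
-13394/(H(-1, t(-4 - 1*(-1))) + k(-1, 6)) = -13394/(-1 + (-5 - 1)) = -13394/(-1 - 6) = -13394/(-7) = -1/7*(-13394) = 13394/7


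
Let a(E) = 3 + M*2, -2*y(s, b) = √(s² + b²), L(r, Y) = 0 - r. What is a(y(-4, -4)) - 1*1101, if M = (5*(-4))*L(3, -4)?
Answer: -978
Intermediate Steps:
L(r, Y) = -r
M = 60 (M = (5*(-4))*(-1*3) = -20*(-3) = 60)
y(s, b) = -√(b² + s²)/2 (y(s, b) = -√(s² + b²)/2 = -√(b² + s²)/2)
a(E) = 123 (a(E) = 3 + 60*2 = 3 + 120 = 123)
a(y(-4, -4)) - 1*1101 = 123 - 1*1101 = 123 - 1101 = -978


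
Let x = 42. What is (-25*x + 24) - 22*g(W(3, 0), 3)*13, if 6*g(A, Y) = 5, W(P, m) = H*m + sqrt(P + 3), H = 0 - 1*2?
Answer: -3793/3 ≈ -1264.3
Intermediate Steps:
H = -2 (H = 0 - 2 = -2)
W(P, m) = sqrt(3 + P) - 2*m (W(P, m) = -2*m + sqrt(P + 3) = -2*m + sqrt(3 + P) = sqrt(3 + P) - 2*m)
g(A, Y) = 5/6 (g(A, Y) = (1/6)*5 = 5/6)
(-25*x + 24) - 22*g(W(3, 0), 3)*13 = (-25*42 + 24) - 22*(5/6)*13 = (-1050 + 24) - 55*13/3 = -1026 - 1*715/3 = -1026 - 715/3 = -3793/3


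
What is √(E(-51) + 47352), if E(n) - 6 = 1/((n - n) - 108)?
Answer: √15343989/18 ≈ 217.62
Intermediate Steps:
E(n) = 647/108 (E(n) = 6 + 1/((n - n) - 108) = 6 + 1/(0 - 108) = 6 + 1/(-108) = 6 - 1/108 = 647/108)
√(E(-51) + 47352) = √(647/108 + 47352) = √(5114663/108) = √15343989/18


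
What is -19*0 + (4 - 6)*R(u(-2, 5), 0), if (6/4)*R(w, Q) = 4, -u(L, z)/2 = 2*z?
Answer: -16/3 ≈ -5.3333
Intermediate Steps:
u(L, z) = -4*z
R(w, Q) = 8/3 (R(w, Q) = (⅔)*4 = 8/3)
-19*0 + (4 - 6)*R(u(-2, 5), 0) = -19*0 + (4 - 6)*(8/3) = 0 - 2*8/3 = 0 - 16/3 = -16/3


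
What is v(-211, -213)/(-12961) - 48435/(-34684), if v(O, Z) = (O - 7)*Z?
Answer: -75596217/34579948 ≈ -2.1861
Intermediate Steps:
v(O, Z) = Z*(-7 + O) (v(O, Z) = (-7 + O)*Z = Z*(-7 + O))
v(-211, -213)/(-12961) - 48435/(-34684) = -213*(-7 - 211)/(-12961) - 48435/(-34684) = -213*(-218)*(-1/12961) - 48435*(-1/34684) = 46434*(-1/12961) + 48435/34684 = -46434/12961 + 48435/34684 = -75596217/34579948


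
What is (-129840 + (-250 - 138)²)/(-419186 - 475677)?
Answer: -20704/894863 ≈ -0.023136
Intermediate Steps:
(-129840 + (-250 - 138)²)/(-419186 - 475677) = (-129840 + (-388)²)/(-894863) = (-129840 + 150544)*(-1/894863) = 20704*(-1/894863) = -20704/894863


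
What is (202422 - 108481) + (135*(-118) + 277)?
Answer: 78288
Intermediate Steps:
(202422 - 108481) + (135*(-118) + 277) = 93941 + (-15930 + 277) = 93941 - 15653 = 78288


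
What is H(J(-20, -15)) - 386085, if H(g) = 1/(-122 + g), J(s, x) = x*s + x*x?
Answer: -155592254/403 ≈ -3.8609e+5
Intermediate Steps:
J(s, x) = x² + s*x (J(s, x) = s*x + x² = x² + s*x)
H(J(-20, -15)) - 386085 = 1/(-122 - 15*(-20 - 15)) - 386085 = 1/(-122 - 15*(-35)) - 386085 = 1/(-122 + 525) - 386085 = 1/403 - 386085 = -155592254/403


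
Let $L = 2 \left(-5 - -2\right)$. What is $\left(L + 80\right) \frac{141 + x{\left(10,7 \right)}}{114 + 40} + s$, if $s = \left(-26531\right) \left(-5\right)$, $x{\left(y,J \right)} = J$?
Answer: $\frac{10219911}{77} \approx 1.3273 \cdot 10^{5}$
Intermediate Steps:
$L = -6$ ($L = 2 \left(-5 + 2\right) = 2 \left(-3\right) = -6$)
$s = 132655$
$\left(L + 80\right) \frac{141 + x{\left(10,7 \right)}}{114 + 40} + s = \left(-6 + 80\right) \frac{141 + 7}{114 + 40} + 132655 = 74 \cdot \frac{148}{154} + 132655 = 74 \cdot 148 \cdot \frac{1}{154} + 132655 = 74 \cdot \frac{74}{77} + 132655 = \frac{5476}{77} + 132655 = \frac{10219911}{77}$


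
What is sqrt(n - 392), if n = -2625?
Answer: I*sqrt(3017) ≈ 54.927*I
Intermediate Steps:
sqrt(n - 392) = sqrt(-2625 - 392) = sqrt(-3017) = I*sqrt(3017)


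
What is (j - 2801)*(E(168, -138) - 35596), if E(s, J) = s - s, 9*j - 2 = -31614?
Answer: 2022600316/9 ≈ 2.2473e+8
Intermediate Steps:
j = -31612/9 (j = 2/9 + (1/9)*(-31614) = 2/9 - 10538/3 = -31612/9 ≈ -3512.4)
E(s, J) = 0
(j - 2801)*(E(168, -138) - 35596) = (-31612/9 - 2801)*(0 - 35596) = -56821/9*(-35596) = 2022600316/9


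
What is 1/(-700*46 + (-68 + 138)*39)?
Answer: -1/29470 ≈ -3.3933e-5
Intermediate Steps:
1/(-700*46 + (-68 + 138)*39) = 1/(-32200 + 70*39) = 1/(-32200 + 2730) = 1/(-29470) = -1/29470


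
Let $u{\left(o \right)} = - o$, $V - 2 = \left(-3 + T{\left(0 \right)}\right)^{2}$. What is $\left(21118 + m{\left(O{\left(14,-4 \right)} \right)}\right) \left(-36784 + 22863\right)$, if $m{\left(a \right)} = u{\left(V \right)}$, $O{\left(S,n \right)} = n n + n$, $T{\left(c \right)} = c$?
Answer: $-293830547$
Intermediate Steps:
$V = 11$ ($V = 2 + \left(-3 + 0\right)^{2} = 2 + \left(-3\right)^{2} = 2 + 9 = 11$)
$O{\left(S,n \right)} = n + n^{2}$ ($O{\left(S,n \right)} = n^{2} + n = n + n^{2}$)
$m{\left(a \right)} = -11$ ($m{\left(a \right)} = \left(-1\right) 11 = -11$)
$\left(21118 + m{\left(O{\left(14,-4 \right)} \right)}\right) \left(-36784 + 22863\right) = \left(21118 - 11\right) \left(-36784 + 22863\right) = 21107 \left(-13921\right) = -293830547$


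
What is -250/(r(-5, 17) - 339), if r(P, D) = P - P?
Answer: 250/339 ≈ 0.73746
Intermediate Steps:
r(P, D) = 0
-250/(r(-5, 17) - 339) = -250/(0 - 339) = -250/(-339) = -250*(-1/339) = 250/339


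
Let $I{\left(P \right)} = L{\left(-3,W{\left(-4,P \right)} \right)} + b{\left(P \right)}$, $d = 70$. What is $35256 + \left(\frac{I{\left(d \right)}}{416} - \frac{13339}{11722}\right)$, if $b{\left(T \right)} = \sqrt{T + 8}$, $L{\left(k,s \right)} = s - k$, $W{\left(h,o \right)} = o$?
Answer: $\frac{85957986397}{2438176} + \frac{\sqrt{78}}{416} \approx 35255.0$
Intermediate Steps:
$b{\left(T \right)} = \sqrt{8 + T}$
$I{\left(P \right)} = 3 + P + \sqrt{8 + P}$ ($I{\left(P \right)} = \left(P - -3\right) + \sqrt{8 + P} = \left(P + 3\right) + \sqrt{8 + P} = \left(3 + P\right) + \sqrt{8 + P} = 3 + P + \sqrt{8 + P}$)
$35256 + \left(\frac{I{\left(d \right)}}{416} - \frac{13339}{11722}\right) = 35256 - \left(\frac{13339}{11722} - \frac{3 + 70 + \sqrt{8 + 70}}{416}\right) = 35256 - \left(\frac{13339}{11722} - \left(3 + 70 + \sqrt{78}\right) \frac{1}{416}\right) = 35256 - \left(\frac{13339}{11722} - \left(73 + \sqrt{78}\right) \frac{1}{416}\right) = 35256 - \left(\frac{2346659}{2438176} - \frac{\sqrt{78}}{416}\right) = \frac{85957986397}{2438176} + \frac{\sqrt{78}}{416}$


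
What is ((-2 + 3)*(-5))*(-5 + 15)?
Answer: -50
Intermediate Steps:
((-2 + 3)*(-5))*(-5 + 15) = (1*(-5))*10 = -5*10 = -50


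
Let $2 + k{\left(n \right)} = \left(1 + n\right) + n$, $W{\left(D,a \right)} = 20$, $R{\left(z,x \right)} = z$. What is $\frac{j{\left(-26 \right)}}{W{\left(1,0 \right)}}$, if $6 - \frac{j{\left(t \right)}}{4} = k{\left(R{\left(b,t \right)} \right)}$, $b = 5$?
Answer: $- \frac{3}{5} \approx -0.6$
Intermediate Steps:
$k{\left(n \right)} = -1 + 2 n$ ($k{\left(n \right)} = -2 + \left(\left(1 + n\right) + n\right) = -2 + \left(1 + 2 n\right) = -1 + 2 n$)
$j{\left(t \right)} = -12$ ($j{\left(t \right)} = 24 - 4 \left(-1 + 2 \cdot 5\right) = 24 - 4 \left(-1 + 10\right) = 24 - 36 = -12$)
$\frac{j{\left(-26 \right)}}{W{\left(1,0 \right)}} = - \frac{12}{20} = \left(-12\right) \frac{1}{20} = - \frac{3}{5}$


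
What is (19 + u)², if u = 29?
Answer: 2304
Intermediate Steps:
(19 + u)² = (19 + 29)² = 48² = 2304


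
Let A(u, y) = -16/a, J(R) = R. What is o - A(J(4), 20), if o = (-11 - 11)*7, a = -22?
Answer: -1702/11 ≈ -154.73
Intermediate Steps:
A(u, y) = 8/11 (A(u, y) = -16/(-22) = -16*(-1/22) = 8/11)
o = -154 (o = -22*7 = -154)
o - A(J(4), 20) = -154 - 1*8/11 = -154 - 8/11 = -1702/11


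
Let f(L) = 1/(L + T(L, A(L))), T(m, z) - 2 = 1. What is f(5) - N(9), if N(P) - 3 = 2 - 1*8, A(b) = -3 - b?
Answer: 25/8 ≈ 3.1250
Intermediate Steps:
T(m, z) = 3 (T(m, z) = 2 + 1 = 3)
N(P) = -3 (N(P) = 3 + (2 - 1*8) = 3 + (2 - 8) = 3 - 6 = -3)
f(L) = 1/(3 + L) (f(L) = 1/(L + 3) = 1/(3 + L))
f(5) - N(9) = 1/(3 + 5) - 1*(-3) = 1/8 + 3 = ⅛ + 3 = 25/8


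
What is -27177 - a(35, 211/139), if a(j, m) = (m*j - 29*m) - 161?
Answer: -3756490/139 ≈ -27025.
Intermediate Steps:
a(j, m) = -161 - 29*m + j*m (a(j, m) = (j*m - 29*m) - 161 = (-29*m + j*m) - 161 = -161 - 29*m + j*m)
-27177 - a(35, 211/139) = -27177 - (-161 - 6119/139 + 35*(211/139)) = -27177 - (-161 - 6119/139 + 35*(211*(1/139))) = -27177 - (-161 - 29*211/139 + 35*(211/139)) = -27177 - (-161 - 6119/139 + 7385/139) = -27177 - 1*(-21113/139) = -27177 + 21113/139 = -3756490/139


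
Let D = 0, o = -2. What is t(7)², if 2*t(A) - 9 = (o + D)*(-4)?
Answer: 289/4 ≈ 72.250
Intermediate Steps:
t(A) = 17/2 (t(A) = 9/2 + ((-2 + 0)*(-4))/2 = 9/2 + (-2*(-4))/2 = 9/2 + (½)*8 = 9/2 + 4 = 17/2)
t(7)² = (17/2)² = 289/4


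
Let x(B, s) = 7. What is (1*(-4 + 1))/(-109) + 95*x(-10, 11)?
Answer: 72488/109 ≈ 665.03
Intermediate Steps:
(1*(-4 + 1))/(-109) + 95*x(-10, 11) = (1*(-4 + 1))/(-109) + 95*7 = (1*(-3))*(-1/109) + 665 = -3*(-1/109) + 665 = 3/109 + 665 = 72488/109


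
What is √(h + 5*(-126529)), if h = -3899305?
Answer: 45*I*√2238 ≈ 2128.8*I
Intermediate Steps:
√(h + 5*(-126529)) = √(-3899305 + 5*(-126529)) = √(-3899305 - 632645) = √(-4531950) = 45*I*√2238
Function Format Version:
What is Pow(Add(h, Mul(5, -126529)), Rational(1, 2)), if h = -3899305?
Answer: Mul(45, I, Pow(2238, Rational(1, 2))) ≈ Mul(2128.8, I)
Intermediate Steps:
Pow(Add(h, Mul(5, -126529)), Rational(1, 2)) = Pow(Add(-3899305, Mul(5, -126529)), Rational(1, 2)) = Pow(Add(-3899305, -632645), Rational(1, 2)) = Pow(-4531950, Rational(1, 2)) = Mul(45, I, Pow(2238, Rational(1, 2)))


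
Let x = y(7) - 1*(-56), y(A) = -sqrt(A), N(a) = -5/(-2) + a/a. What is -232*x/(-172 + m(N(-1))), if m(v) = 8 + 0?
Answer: 3248/41 - 58*sqrt(7)/41 ≈ 75.477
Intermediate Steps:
N(a) = 7/2 (N(a) = -5*(-1/2) + 1 = 5/2 + 1 = 7/2)
m(v) = 8
x = 56 - sqrt(7) (x = -sqrt(7) - 1*(-56) = -sqrt(7) + 56 = 56 - sqrt(7) ≈ 53.354)
-232*x/(-172 + m(N(-1))) = -232*(56 - sqrt(7))/(-172 + 8) = -232*(56 - sqrt(7))/(-164) = -232*(56 - sqrt(7))*(-1)/164 = -232*(-14/41 + sqrt(7)/164) = 3248/41 - 58*sqrt(7)/41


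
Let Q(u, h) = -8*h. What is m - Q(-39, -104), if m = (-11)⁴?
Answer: 13809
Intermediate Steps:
m = 14641
m - Q(-39, -104) = 14641 - (-8)*(-104) = 14641 - 1*832 = 14641 - 832 = 13809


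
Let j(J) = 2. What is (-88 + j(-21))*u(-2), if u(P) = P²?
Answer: -344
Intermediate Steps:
(-88 + j(-21))*u(-2) = (-88 + 2)*(-2)² = -86*4 = -344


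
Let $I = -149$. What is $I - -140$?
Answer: $-9$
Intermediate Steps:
$I - -140 = -149 - -140 = -149 + 140 = -9$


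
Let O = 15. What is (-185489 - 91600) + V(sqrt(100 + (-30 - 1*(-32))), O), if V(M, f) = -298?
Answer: -277387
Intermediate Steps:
(-185489 - 91600) + V(sqrt(100 + (-30 - 1*(-32))), O) = (-185489 - 91600) - 298 = -277089 - 298 = -277387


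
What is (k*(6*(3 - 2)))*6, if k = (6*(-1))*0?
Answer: 0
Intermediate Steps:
k = 0 (k = -6*0 = 0)
(k*(6*(3 - 2)))*6 = (0*(6*(3 - 2)))*6 = (0*(6*1))*6 = (0*6)*6 = 0*6 = 0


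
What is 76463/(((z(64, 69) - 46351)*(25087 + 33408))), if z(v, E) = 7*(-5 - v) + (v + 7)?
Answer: -76463/2735401685 ≈ -2.7953e-5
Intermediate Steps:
z(v, E) = -28 - 6*v (z(v, E) = (-35 - 7*v) + (7 + v) = -28 - 6*v)
76463/(((z(64, 69) - 46351)*(25087 + 33408))) = 76463/((((-28 - 6*64) - 46351)*(25087 + 33408))) = 76463/((((-28 - 384) - 46351)*58495)) = 76463/(((-412 - 46351)*58495)) = 76463/((-46763*58495)) = 76463/(-2735401685) = 76463*(-1/2735401685) = -76463/2735401685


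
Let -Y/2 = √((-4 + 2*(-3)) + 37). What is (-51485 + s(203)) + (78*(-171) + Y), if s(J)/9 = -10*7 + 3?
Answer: -65426 - 6*√3 ≈ -65436.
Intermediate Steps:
Y = -6*√3 (Y = -2*√((-4 + 2*(-3)) + 37) = -2*√((-4 - 6) + 37) = -2*√(-10 + 37) = -6*√3 ≈ -10.392)
s(J) = -603 (s(J) = 9*(-10*7 + 3) = 9*(-70 + 3) = 9*(-67) = -603)
(-51485 + s(203)) + (78*(-171) + Y) = (-51485 - 603) + (78*(-171) - 6*√3) = -52088 + (-13338 - 6*√3) = -65426 - 6*√3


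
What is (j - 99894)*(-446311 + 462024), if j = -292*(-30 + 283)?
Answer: -2730448010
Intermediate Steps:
j = -73876 (j = -292*253 = -73876)
(j - 99894)*(-446311 + 462024) = (-73876 - 99894)*(-446311 + 462024) = -173770*15713 = -2730448010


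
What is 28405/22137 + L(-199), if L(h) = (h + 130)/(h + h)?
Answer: 12832643/8810526 ≈ 1.4565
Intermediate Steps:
L(h) = (130 + h)/(2*h) (L(h) = (130 + h)/((2*h)) = (130 + h)*(1/(2*h)) = (130 + h)/(2*h))
28405/22137 + L(-199) = 28405/22137 + (1/2)*(130 - 199)/(-199) = 28405*(1/22137) + (1/2)*(-1/199)*(-69) = 28405/22137 + 69/398 = 12832643/8810526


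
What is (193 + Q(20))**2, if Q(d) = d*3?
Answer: 64009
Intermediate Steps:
Q(d) = 3*d
(193 + Q(20))**2 = (193 + 3*20)**2 = (193 + 60)**2 = 253**2 = 64009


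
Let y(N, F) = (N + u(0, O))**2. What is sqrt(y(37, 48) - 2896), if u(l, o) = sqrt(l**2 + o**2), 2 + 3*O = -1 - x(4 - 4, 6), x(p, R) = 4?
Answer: 2*I*sqrt(3035)/3 ≈ 36.727*I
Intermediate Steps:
O = -7/3 (O = -2/3 + (-1 - 1*4)/3 = -2/3 + (-1 - 4)/3 = -2/3 + (1/3)*(-5) = -2/3 - 5/3 = -7/3 ≈ -2.3333)
y(N, F) = (7/3 + N)**2 (y(N, F) = (N + sqrt(0**2 + (-7/3)**2))**2 = (N + sqrt(0 + 49/9))**2 = (N + sqrt(49/9))**2 = (N + 7/3)**2 = (7/3 + N)**2)
sqrt(y(37, 48) - 2896) = sqrt((7 + 3*37)**2/9 - 2896) = sqrt((7 + 111)**2/9 - 2896) = sqrt((1/9)*118**2 - 2896) = sqrt((1/9)*13924 - 2896) = sqrt(13924/9 - 2896) = sqrt(-12140/9) = 2*I*sqrt(3035)/3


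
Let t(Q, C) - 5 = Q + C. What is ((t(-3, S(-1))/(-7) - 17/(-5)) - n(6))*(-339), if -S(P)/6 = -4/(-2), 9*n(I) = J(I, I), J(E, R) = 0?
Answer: -57291/35 ≈ -1636.9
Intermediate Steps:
n(I) = 0 (n(I) = (⅑)*0 = 0)
S(P) = -12 (S(P) = -(-24)/(-2) = -(-24)*(-1)/2 = -6*2 = -12)
t(Q, C) = 5 + C + Q (t(Q, C) = 5 + (Q + C) = 5 + (C + Q) = 5 + C + Q)
((t(-3, S(-1))/(-7) - 17/(-5)) - n(6))*(-339) = (((5 - 12 - 3)/(-7) - 17/(-5)) - 1*0)*(-339) = ((-10*(-⅐) - 17*(-⅕)) + 0)*(-339) = ((10/7 + 17/5) + 0)*(-339) = (169/35 + 0)*(-339) = (169/35)*(-339) = -57291/35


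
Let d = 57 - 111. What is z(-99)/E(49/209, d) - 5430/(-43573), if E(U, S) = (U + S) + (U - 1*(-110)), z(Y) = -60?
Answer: -80386760/85708091 ≈ -0.93791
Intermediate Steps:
d = -54
E(U, S) = 110 + S + 2*U (E(U, S) = (S + U) + (U + 110) = (S + U) + (110 + U) = 110 + S + 2*U)
z(-99)/E(49/209, d) - 5430/(-43573) = -60/(110 - 54 + 2*(49/209)) - 5430/(-43573) = -60/(110 - 54 + 2*(49*(1/209))) - 5430*(-1/43573) = -60/(110 - 54 + 2*(49/209)) + 5430/43573 = -60/(110 - 54 + 98/209) + 5430/43573 = -60/11802/209 + 5430/43573 = -60*209/11802 + 5430/43573 = -2090/1967 + 5430/43573 = -80386760/85708091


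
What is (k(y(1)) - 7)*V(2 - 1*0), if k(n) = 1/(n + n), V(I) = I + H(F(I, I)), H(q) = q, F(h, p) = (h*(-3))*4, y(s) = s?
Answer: 143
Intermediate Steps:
F(h, p) = -12*h (F(h, p) = -3*h*4 = -12*h)
V(I) = -11*I (V(I) = I - 12*I = -11*I)
k(n) = 1/(2*n)
(k(y(1)) - 7)*V(2 - 1*0) = ((½)/1 - 7)*(-11*(2 - 1*0)) = ((½)*1 - 7)*(-11*(2 + 0)) = (½ - 7)*(-11*2) = -13/2*(-22) = 143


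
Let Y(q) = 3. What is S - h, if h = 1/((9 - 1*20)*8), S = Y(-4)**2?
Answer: 793/88 ≈ 9.0114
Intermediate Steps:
S = 9 (S = 3**2 = 9)
h = -1/88 (h = 1/((9 - 20)*8) = 1/(-11*8) = 1/(-88) = -1/88 ≈ -0.011364)
S - h = 9 - 1*(-1/88) = 9 + 1/88 = 793/88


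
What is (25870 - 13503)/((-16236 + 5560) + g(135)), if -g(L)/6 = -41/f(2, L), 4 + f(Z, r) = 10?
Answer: -12367/10635 ≈ -1.1629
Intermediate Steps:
f(Z, r) = 6 (f(Z, r) = -4 + 10 = 6)
g(L) = 41 (g(L) = -(-246)/6 = -6*(-41/6) = 41)
(25870 - 13503)/((-16236 + 5560) + g(135)) = (25870 - 13503)/((-16236 + 5560) + 41) = 12367/(-10676 + 41) = 12367/(-10635) = 12367*(-1/10635) = -12367/10635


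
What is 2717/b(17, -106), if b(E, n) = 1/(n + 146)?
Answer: 108680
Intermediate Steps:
b(E, n) = 1/(146 + n)
2717/b(17, -106) = 2717/(1/(146 - 106)) = 2717/(1/40) = 2717*40 = 108680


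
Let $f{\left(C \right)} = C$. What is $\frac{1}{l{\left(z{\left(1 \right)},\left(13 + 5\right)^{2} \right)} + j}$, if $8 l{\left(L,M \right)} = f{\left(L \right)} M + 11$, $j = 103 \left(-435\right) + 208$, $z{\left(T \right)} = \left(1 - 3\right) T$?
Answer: $- \frac{8}{357413} \approx -2.2383 \cdot 10^{-5}$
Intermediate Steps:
$z{\left(T \right)} = - 2 T$
$j = -44597$ ($j = -44805 + 208 = -44597$)
$l{\left(L,M \right)} = \frac{11}{8} + \frac{L M}{8}$ ($l{\left(L,M \right)} = \frac{L M + 11}{8} = \frac{11 + L M}{8} = \frac{11}{8} + \frac{L M}{8}$)
$\frac{1}{l{\left(z{\left(1 \right)},\left(13 + 5\right)^{2} \right)} + j} = \frac{1}{\left(\frac{11}{8} + \frac{\left(-2\right) 1 \left(13 + 5\right)^{2}}{8}\right) - 44597} = \frac{1}{\left(\frac{11}{8} + \frac{1}{8} \left(-2\right) 18^{2}\right) - 44597} = \frac{1}{\left(\frac{11}{8} + \frac{1}{8} \left(-2\right) 324\right) - 44597} = \frac{1}{\left(\frac{11}{8} - 81\right) - 44597} = \frac{1}{- \frac{637}{8} - 44597} = \frac{1}{- \frac{357413}{8}} = - \frac{8}{357413}$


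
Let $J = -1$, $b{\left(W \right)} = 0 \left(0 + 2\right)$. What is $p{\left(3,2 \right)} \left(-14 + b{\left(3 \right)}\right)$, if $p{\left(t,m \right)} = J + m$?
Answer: $-14$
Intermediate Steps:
$b{\left(W \right)} = 0$ ($b{\left(W \right)} = 0 \cdot 2 = 0$)
$p{\left(t,m \right)} = -1 + m$
$p{\left(3,2 \right)} \left(-14 + b{\left(3 \right)}\right) = \left(-1 + 2\right) \left(-14 + 0\right) = 1 \left(-14\right) = -14$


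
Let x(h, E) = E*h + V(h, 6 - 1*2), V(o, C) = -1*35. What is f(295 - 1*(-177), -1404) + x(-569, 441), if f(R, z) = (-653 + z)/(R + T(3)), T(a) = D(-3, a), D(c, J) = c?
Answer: -117704173/469 ≈ -2.5097e+5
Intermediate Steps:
V(o, C) = -35
T(a) = -3
f(R, z) = (-653 + z)/(-3 + R) (f(R, z) = (-653 + z)/(R - 3) = (-653 + z)/(-3 + R))
x(h, E) = -35 + E*h (x(h, E) = E*h - 35 = -35 + E*h)
f(295 - 1*(-177), -1404) + x(-569, 441) = (-653 - 1404)/(-3 + (295 - 1*(-177))) + (-35 + 441*(-569)) = -2057/(-3 + (295 + 177)) + (-35 - 250929) = -2057/(-3 + 472) - 250964 = -2057/469 - 250964 = -117704173/469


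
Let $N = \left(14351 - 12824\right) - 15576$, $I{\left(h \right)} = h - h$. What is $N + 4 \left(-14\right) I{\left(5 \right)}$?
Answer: $-14049$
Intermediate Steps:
$I{\left(h \right)} = 0$
$N = -14049$ ($N = 1527 - 15576 = -14049$)
$N + 4 \left(-14\right) I{\left(5 \right)} = -14049 + 4 \left(-14\right) 0 = -14049 - 0 = -14049 + 0 = -14049$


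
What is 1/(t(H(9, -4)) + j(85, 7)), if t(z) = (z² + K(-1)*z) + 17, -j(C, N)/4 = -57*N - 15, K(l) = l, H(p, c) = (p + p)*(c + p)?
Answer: 1/9683 ≈ 0.00010327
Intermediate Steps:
H(p, c) = 2*p*(c + p) (H(p, c) = (2*p)*(c + p) = 2*p*(c + p))
j(C, N) = 60 + 228*N (j(C, N) = -4*(-57*N - 15) = -4*(-15 - 57*N) = 60 + 228*N)
t(z) = 17 + z² - z (t(z) = (z² - z) + 17 = 17 + z² - z)
1/(t(H(9, -4)) + j(85, 7)) = 1/((17 + (2*9*(-4 + 9))² - 2*9*(-4 + 9)) + (60 + 228*7)) = 1/((17 + (2*9*5)² - 2*9*5) + (60 + 1596)) = 1/((17 + 90² - 1*90) + 1656) = 1/((17 + 8100 - 90) + 1656) = 1/(8027 + 1656) = 1/9683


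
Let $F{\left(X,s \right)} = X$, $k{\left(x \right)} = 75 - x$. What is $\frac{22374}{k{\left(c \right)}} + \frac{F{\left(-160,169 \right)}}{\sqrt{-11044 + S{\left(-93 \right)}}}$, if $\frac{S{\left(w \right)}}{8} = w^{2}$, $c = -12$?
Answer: $\frac{7458}{29} - \frac{80 \sqrt{14537}}{14537} \approx 256.51$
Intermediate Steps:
$S{\left(w \right)} = 8 w^{2}$
$\frac{22374}{k{\left(c \right)}} + \frac{F{\left(-160,169 \right)}}{\sqrt{-11044 + S{\left(-93 \right)}}} = \frac{22374}{75 - -12} - \frac{160}{\sqrt{-11044 + 8 \left(-93\right)^{2}}} = \frac{22374}{75 + 12} - \frac{160}{\sqrt{-11044 + 8 \cdot 8649}} = \frac{22374}{87} - \frac{160}{\sqrt{-11044 + 69192}} = 22374 \cdot \frac{1}{87} - \frac{160}{\sqrt{58148}} = \frac{7458}{29} - \frac{160}{2 \sqrt{14537}} = \frac{7458}{29} - 160 \frac{\sqrt{14537}}{29074} = \frac{7458}{29} - \frac{80 \sqrt{14537}}{14537}$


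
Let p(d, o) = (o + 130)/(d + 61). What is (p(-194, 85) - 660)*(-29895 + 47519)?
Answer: -1550823880/133 ≈ -1.1660e+7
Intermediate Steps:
p(d, o) = (130 + o)/(61 + d)
(p(-194, 85) - 660)*(-29895 + 47519) = ((130 + 85)/(61 - 194) - 660)*(-29895 + 47519) = (215/(-133) - 660)*17624 = (-1/133*215 - 660)*17624 = (-215/133 - 660)*17624 = -87995/133*17624 = -1550823880/133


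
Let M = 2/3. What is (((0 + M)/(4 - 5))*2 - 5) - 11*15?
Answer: -514/3 ≈ -171.33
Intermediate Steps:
M = 2/3 (M = 2*(1/3) = 2/3 ≈ 0.66667)
(((0 + M)/(4 - 5))*2 - 5) - 11*15 = (((0 + 2/3)/(4 - 5))*2 - 5) - 11*15 = (((2/3)/(-1))*2 - 5) - 165 = (((2/3)*(-1))*2 - 5) - 165 = (-2/3*2 - 5) - 165 = (-4/3 - 5) - 165 = -19/3 - 165 = -514/3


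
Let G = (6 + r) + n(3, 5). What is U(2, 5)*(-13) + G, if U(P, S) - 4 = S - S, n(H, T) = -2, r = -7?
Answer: -55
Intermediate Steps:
U(P, S) = 4 (U(P, S) = 4 + (S - S) = 4 + 0 = 4)
G = -3 (G = (6 - 7) - 2 = -1 - 2 = -3)
U(2, 5)*(-13) + G = 4*(-13) - 3 = -52 - 3 = -55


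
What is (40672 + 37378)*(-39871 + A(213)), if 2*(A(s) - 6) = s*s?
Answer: -1340938025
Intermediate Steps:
A(s) = 6 + s²/2 (A(s) = 6 + (s*s)/2 = 6 + s²/2)
(40672 + 37378)*(-39871 + A(213)) = (40672 + 37378)*(-39871 + (6 + (½)*213²)) = 78050*(-39871 + (6 + (½)*45369)) = 78050*(-39871 + (6 + 45369/2)) = 78050*(-39871 + 45381/2) = 78050*(-34361/2) = -1340938025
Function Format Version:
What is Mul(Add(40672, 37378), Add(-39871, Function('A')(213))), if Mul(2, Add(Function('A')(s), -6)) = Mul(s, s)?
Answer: -1340938025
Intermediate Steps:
Function('A')(s) = Add(6, Mul(Rational(1, 2), Pow(s, 2))) (Function('A')(s) = Add(6, Mul(Rational(1, 2), Mul(s, s))) = Add(6, Mul(Rational(1, 2), Pow(s, 2))))
Mul(Add(40672, 37378), Add(-39871, Function('A')(213))) = Mul(Add(40672, 37378), Add(-39871, Add(6, Mul(Rational(1, 2), Pow(213, 2))))) = Mul(78050, Add(-39871, Add(6, Mul(Rational(1, 2), 45369)))) = Mul(78050, Add(-39871, Add(6, Rational(45369, 2)))) = Mul(78050, Add(-39871, Rational(45381, 2))) = Mul(78050, Rational(-34361, 2)) = -1340938025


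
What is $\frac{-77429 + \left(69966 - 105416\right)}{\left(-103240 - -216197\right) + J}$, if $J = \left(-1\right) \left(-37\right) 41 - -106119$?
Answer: $- \frac{112879}{220593} \approx -0.51171$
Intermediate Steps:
$J = 107636$ ($J = 37 \cdot 41 + 106119 = 1517 + 106119 = 107636$)
$\frac{-77429 + \left(69966 - 105416\right)}{\left(-103240 - -216197\right) + J} = \frac{-77429 + \left(69966 - 105416\right)}{\left(-103240 - -216197\right) + 107636} = \frac{-77429 + \left(69966 - 105416\right)}{\left(-103240 + 216197\right) + 107636} = \frac{-77429 - 35450}{112957 + 107636} = - \frac{112879}{220593}$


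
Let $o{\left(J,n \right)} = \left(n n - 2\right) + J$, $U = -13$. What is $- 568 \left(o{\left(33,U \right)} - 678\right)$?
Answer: $271504$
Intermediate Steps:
$o{\left(J,n \right)} = -2 + J + n^{2}$ ($o{\left(J,n \right)} = \left(n^{2} - 2\right) + J = \left(-2 + n^{2}\right) + J = -2 + J + n^{2}$)
$- 568 \left(o{\left(33,U \right)} - 678\right) = - 568 \left(\left(-2 + 33 + \left(-13\right)^{2}\right) - 678\right) = - 568 \left(\left(-2 + 33 + 169\right) - 678\right) = - 568 \left(200 - 678\right) = \left(-568\right) \left(-478\right) = 271504$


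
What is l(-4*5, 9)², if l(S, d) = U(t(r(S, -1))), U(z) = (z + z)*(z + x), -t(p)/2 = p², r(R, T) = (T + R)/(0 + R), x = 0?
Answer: 37822859361/400000000 ≈ 94.557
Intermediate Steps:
r(R, T) = (R + T)/R
t(p) = -2*p²
U(z) = 2*z² (U(z) = (z + z)*(z + 0) = (2*z)*z = 2*z²)
l(S, d) = 8*(-1 + S)⁴/S⁴ (l(S, d) = 2*(-2*(S - 1)²/S²)² = 2*(-2*(-1 + S)²/S²)² = 2*(4*(-1 + S)⁴/S⁴) = 8*(-1 + S)⁴/S⁴)
l(-4*5, 9)² = (8*(-1 - 4*5)⁴/(-4*5)⁴)² = (8*(-1 - 20)⁴/(-20)⁴)² = (8*(1/160000)*(-21)⁴)² = (8*(1/160000)*194481)² = (194481/20000)² = 37822859361/400000000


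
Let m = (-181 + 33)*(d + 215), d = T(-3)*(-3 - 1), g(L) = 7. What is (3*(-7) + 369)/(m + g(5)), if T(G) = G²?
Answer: -348/26485 ≈ -0.013140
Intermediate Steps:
d = -36 (d = (-3)²*(-3 - 1) = 9*(-4) = -36)
m = -26492 (m = (-181 + 33)*(-36 + 215) = -148*179 = -26492)
(3*(-7) + 369)/(m + g(5)) = (3*(-7) + 369)/(-26492 + 7) = (-21 + 369)/(-26485) = 348*(-1/26485) = -348/26485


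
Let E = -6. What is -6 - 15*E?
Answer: 84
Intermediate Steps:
-6 - 15*E = -6 - 15*(-6) = -6 + 90 = 84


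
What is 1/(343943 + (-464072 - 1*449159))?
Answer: -1/569288 ≈ -1.7566e-6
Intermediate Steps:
1/(343943 + (-464072 - 1*449159)) = 1/(343943 + (-464072 - 449159)) = 1/(343943 - 913231) = 1/(-569288) = -1/569288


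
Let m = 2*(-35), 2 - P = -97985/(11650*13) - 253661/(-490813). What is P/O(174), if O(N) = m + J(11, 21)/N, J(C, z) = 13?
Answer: -2755161432357/90441726221795 ≈ -0.030463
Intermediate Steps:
P = 31668522211/14866725770 (P = 2 - (-97985/(11650*13) - 253661/(-490813)) = 2 - (-97985/151450 - 253661*(-1/490813)) = 2 - (-97985*1/151450 + 253661/490813) = 2 - (-19597/30290 + 253661/490813) = 2 - 1*(-1935070671/14866725770) = 2 + 1935070671/14866725770 = 31668522211/14866725770 ≈ 2.1302)
m = -70
O(N) = -70 + 13/N
P/O(174) = 31668522211/(14866725770*(-70 + 13/174)) = 31668522211/(14866725770*(-12167/174)) = (31668522211/14866725770)*(-174/12167) = -2755161432357/90441726221795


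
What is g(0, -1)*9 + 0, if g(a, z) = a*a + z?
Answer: -9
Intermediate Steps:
g(a, z) = z + a² (g(a, z) = a² + z = z + a²)
g(0, -1)*9 + 0 = (-1 + 0²)*9 + 0 = (-1 + 0)*9 + 0 = -1*9 + 0 = -9 + 0 = -9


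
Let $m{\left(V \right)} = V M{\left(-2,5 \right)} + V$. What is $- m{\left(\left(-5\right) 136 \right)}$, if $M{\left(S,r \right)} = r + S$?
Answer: $2720$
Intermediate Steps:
$M{\left(S,r \right)} = S + r$
$m{\left(V \right)} = 4 V$ ($m{\left(V \right)} = V \left(-2 + 5\right) + V = V 3 + V = 3 V + V = 4 V$)
$- m{\left(\left(-5\right) 136 \right)} = - 4 \left(\left(-5\right) 136\right) = - 4 \left(-680\right) = \left(-1\right) \left(-2720\right) = 2720$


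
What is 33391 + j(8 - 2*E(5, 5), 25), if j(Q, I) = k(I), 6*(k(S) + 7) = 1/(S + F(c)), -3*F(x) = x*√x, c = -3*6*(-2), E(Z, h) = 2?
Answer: 9414287/282 ≈ 33384.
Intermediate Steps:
c = 36 (c = -18*(-2) = 36)
F(x) = -x^(3/2)/3 (F(x) = -x*√x/3 = -x^(3/2)/3)
k(S) = -7 + 1/(6*(-72 + S)) (k(S) = -7 + 1/(6*(S - 36^(3/2)/3)) = -7 + 1/(6*(S - ⅓*216)) = -7 + 1/(6*(S - 72)) = -7 + 1/(6*(-72 + S)))
j(Q, I) = (3025 - 42*I)/(6*(-72 + I))
33391 + j(8 - 2*E(5, 5), 25) = 33391 + (3025 - 42*25)/(6*(-72 + 25)) = 33391 + (⅙)*(3025 - 1050)/(-47) = 33391 + (⅙)*(-1/47)*1975 = 33391 - 1975/282 = 9414287/282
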